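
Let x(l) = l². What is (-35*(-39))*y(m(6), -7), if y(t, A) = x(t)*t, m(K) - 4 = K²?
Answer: 87360000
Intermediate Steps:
m(K) = 4 + K²
y(t, A) = t³ (y(t, A) = t²*t = t³)
(-35*(-39))*y(m(6), -7) = (-35*(-39))*(4 + 6²)³ = 1365*(4 + 36)³ = 1365*40³ = 1365*64000 = 87360000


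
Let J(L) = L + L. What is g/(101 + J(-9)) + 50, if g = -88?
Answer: 4062/83 ≈ 48.940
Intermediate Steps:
J(L) = 2*L
g/(101 + J(-9)) + 50 = -88/(101 + 2*(-9)) + 50 = -88/(101 - 18) + 50 = -88/83 + 50 = 4062/83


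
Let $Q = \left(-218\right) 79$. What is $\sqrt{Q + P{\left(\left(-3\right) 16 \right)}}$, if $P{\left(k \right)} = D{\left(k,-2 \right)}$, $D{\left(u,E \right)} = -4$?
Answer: $3 i \sqrt{1914} \approx 131.25 i$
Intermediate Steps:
$P{\left(k \right)} = -4$
$Q = -17222$
$\sqrt{Q + P{\left(\left(-3\right) 16 \right)}} = \sqrt{-17222 - 4} = \sqrt{-17226} = 3 i \sqrt{1914}$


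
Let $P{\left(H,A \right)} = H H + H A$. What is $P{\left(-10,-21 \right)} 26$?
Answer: $8060$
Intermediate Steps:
$P{\left(H,A \right)} = H^{2} + A H$
$P{\left(-10,-21 \right)} 26 = - 10 \left(-21 - 10\right) 26 = \left(-10\right) \left(-31\right) 26 = 310 \cdot 26 = 8060$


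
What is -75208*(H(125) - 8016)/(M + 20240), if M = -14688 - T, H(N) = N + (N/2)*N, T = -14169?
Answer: 5903828/19721 ≈ 299.37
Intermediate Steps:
H(N) = N + N**2/2 (H(N) = N + (N*(1/2))*N = N + (N/2)*N = N + N**2/2)
M = -519 (M = -14688 - 1*(-14169) = -14688 + 14169 = -519)
-75208*(H(125) - 8016)/(M + 20240) = -75208*((1/2)*125*(2 + 125) - 8016)/(-519 + 20240) = -75208/(19721/((1/2)*125*127 - 8016)) = -75208/(19721/(15875/2 - 8016)) = -75208/(19721/(-157/2)) = -75208/(19721*(-2/157)) = -75208/(-39442/157) = -75208*(-157/39442) = 5903828/19721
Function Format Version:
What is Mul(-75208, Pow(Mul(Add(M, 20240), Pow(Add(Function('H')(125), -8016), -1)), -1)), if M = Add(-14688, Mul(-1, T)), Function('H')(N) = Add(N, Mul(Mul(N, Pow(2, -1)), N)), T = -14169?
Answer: Rational(5903828, 19721) ≈ 299.37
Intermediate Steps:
Function('H')(N) = Add(N, Mul(Rational(1, 2), Pow(N, 2))) (Function('H')(N) = Add(N, Mul(Mul(N, Rational(1, 2)), N)) = Add(N, Mul(Mul(Rational(1, 2), N), N)) = Add(N, Mul(Rational(1, 2), Pow(N, 2))))
M = -519 (M = Add(-14688, Mul(-1, -14169)) = Add(-14688, 14169) = -519)
Mul(-75208, Pow(Mul(Add(M, 20240), Pow(Add(Function('H')(125), -8016), -1)), -1)) = Mul(-75208, Pow(Mul(Add(-519, 20240), Pow(Add(Mul(Rational(1, 2), 125, Add(2, 125)), -8016), -1)), -1)) = Mul(-75208, Pow(Mul(19721, Pow(Add(Mul(Rational(1, 2), 125, 127), -8016), -1)), -1)) = Mul(-75208, Pow(Mul(19721, Pow(Add(Rational(15875, 2), -8016), -1)), -1)) = Mul(-75208, Pow(Mul(19721, Pow(Rational(-157, 2), -1)), -1)) = Mul(-75208, Pow(Mul(19721, Rational(-2, 157)), -1)) = Mul(-75208, Pow(Rational(-39442, 157), -1)) = Mul(-75208, Rational(-157, 39442)) = Rational(5903828, 19721)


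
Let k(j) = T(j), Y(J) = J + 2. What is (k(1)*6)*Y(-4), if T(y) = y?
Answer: -12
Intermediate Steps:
Y(J) = 2 + J
k(j) = j
(k(1)*6)*Y(-4) = (1*6)*(2 - 4) = 6*(-2) = -12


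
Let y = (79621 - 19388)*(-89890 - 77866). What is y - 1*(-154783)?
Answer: -10104292365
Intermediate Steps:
y = -10104447148 (y = 60233*(-167756) = -10104447148)
y - 1*(-154783) = -10104447148 - 1*(-154783) = -10104447148 + 154783 = -10104292365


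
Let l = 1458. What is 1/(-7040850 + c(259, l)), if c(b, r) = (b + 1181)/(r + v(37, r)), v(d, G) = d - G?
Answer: -37/260510010 ≈ -1.4203e-7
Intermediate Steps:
c(b, r) = 1181/37 + b/37 (c(b, r) = (b + 1181)/(r + (37 - r)) = (1181 + b)/37 = (1181 + b)*(1/37) = 1181/37 + b/37)
1/(-7040850 + c(259, l)) = 1/(-7040850 + (1181/37 + (1/37)*259)) = 1/(-7040850 + (1181/37 + 7)) = 1/(-7040850 + 1440/37) = 1/(-260510010/37) = -37/260510010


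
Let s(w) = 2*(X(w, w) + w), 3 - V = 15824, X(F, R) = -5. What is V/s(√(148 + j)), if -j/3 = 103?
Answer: 79105/372 + 15821*I*√161/372 ≈ 212.65 + 539.64*I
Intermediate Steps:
j = -309 (j = -3*103 = -309)
V = -15821 (V = 3 - 1*15824 = 3 - 15824 = -15821)
s(w) = -10 + 2*w (s(w) = 2*(-5 + w) = -10 + 2*w)
V/s(√(148 + j)) = -15821/(-10 + 2*√(148 - 309)) = -15821/(-10 + 2*√(-161)) = -15821/(-10 + 2*(I*√161)) = -15821/(-10 + 2*I*√161)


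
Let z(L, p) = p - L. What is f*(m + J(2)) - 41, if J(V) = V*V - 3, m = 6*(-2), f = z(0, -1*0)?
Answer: -41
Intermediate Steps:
f = 0 (f = -1*0 - 1*0 = 0 + 0 = 0)
m = -12
J(V) = -3 + V**2 (J(V) = V**2 - 3 = -3 + V**2)
f*(m + J(2)) - 41 = 0*(-12 + (-3 + 2**2)) - 41 = 0*(-12 + (-3 + 4)) - 41 = 0*(-12 + 1) - 41 = 0*(-11) - 41 = 0 - 41 = -41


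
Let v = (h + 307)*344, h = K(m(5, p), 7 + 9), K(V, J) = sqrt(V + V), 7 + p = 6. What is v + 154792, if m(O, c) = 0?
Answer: 260400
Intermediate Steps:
p = -1 (p = -7 + 6 = -1)
K(V, J) = sqrt(2)*sqrt(V) (K(V, J) = sqrt(2*V) = sqrt(2)*sqrt(V))
h = 0 (h = sqrt(2)*sqrt(0) = sqrt(2)*0 = 0)
v = 105608 (v = (0 + 307)*344 = 307*344 = 105608)
v + 154792 = 105608 + 154792 = 260400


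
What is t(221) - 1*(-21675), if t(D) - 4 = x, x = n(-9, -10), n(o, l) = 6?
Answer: 21685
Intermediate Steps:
x = 6
t(D) = 10 (t(D) = 4 + 6 = 10)
t(221) - 1*(-21675) = 10 - 1*(-21675) = 10 + 21675 = 21685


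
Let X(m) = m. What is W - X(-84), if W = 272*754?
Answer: 205172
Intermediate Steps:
W = 205088
W - X(-84) = 205088 - 1*(-84) = 205088 + 84 = 205172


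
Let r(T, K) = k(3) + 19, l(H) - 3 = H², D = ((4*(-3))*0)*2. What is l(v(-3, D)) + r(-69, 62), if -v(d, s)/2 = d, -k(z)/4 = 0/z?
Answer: 58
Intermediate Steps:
k(z) = 0 (k(z) = -0/z = -4*0 = 0)
D = 0 (D = -12*0*2 = 0*2 = 0)
v(d, s) = -2*d
l(H) = 3 + H²
r(T, K) = 19 (r(T, K) = 0 + 19 = 19)
l(v(-3, D)) + r(-69, 62) = (3 + (-2*(-3))²) + 19 = (3 + 6²) + 19 = (3 + 36) + 19 = 39 + 19 = 58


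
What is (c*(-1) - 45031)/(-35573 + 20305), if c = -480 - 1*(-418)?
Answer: 44969/15268 ≈ 2.9453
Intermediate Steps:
c = -62 (c = -480 + 418 = -62)
(c*(-1) - 45031)/(-35573 + 20305) = (-62*(-1) - 45031)/(-35573 + 20305) = (62 - 45031)/(-15268) = -44969*(-1/15268) = 44969/15268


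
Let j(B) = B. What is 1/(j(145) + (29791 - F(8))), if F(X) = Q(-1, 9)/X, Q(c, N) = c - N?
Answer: 4/119749 ≈ 3.3403e-5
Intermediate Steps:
F(X) = -10/X (F(X) = (-1 - 1*9)/X = (-1 - 9)/X = -10/X)
1/(j(145) + (29791 - F(8))) = 1/(145 + (29791 - (-10)/8)) = 1/(145 + (29791 - 1*(-5/4))) = 1/(145 + (29791 + 5/4)) = 1/(145 + 119169/4) = 1/(119749/4) = 4/119749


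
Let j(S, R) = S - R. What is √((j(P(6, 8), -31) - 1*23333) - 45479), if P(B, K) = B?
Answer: 5*I*√2751 ≈ 262.25*I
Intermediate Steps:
√((j(P(6, 8), -31) - 1*23333) - 45479) = √(((6 - 1*(-31)) - 1*23333) - 45479) = √(((6 + 31) - 23333) - 45479) = √((37 - 23333) - 45479) = √(-23296 - 45479) = √(-68775) = 5*I*√2751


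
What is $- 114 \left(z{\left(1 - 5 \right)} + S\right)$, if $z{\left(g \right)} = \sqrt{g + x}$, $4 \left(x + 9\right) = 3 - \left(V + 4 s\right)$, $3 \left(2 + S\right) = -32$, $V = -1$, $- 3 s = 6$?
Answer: $1444 - 114 i \sqrt{10} \approx 1444.0 - 360.5 i$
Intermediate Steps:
$s = -2$ ($s = \left(- \frac{1}{3}\right) 6 = -2$)
$S = - \frac{38}{3}$ ($S = -2 + \frac{1}{3} \left(-32\right) = -2 - \frac{32}{3} = - \frac{38}{3} \approx -12.667$)
$x = -6$ ($x = -9 + \frac{3 - \left(-1 + 4 \left(-2\right)\right)}{4} = -9 + \frac{3 - \left(-1 - 8\right)}{4} = -9 + \frac{3 - -9}{4} = -9 + \frac{3 + 9}{4} = -9 + \frac{1}{4} \cdot 12 = -9 + 3 = -6$)
$z{\left(g \right)} = \sqrt{-6 + g}$ ($z{\left(g \right)} = \sqrt{g - 6} = \sqrt{-6 + g}$)
$- 114 \left(z{\left(1 - 5 \right)} + S\right) = - 114 \left(\sqrt{-6 + \left(1 - 5\right)} - \frac{38}{3}\right) = - 114 \left(\sqrt{-6 - 4} - \frac{38}{3}\right) = - 114 \left(\sqrt{-10} - \frac{38}{3}\right) = - 114 \left(i \sqrt{10} - \frac{38}{3}\right) = - 114 \left(- \frac{38}{3} + i \sqrt{10}\right) = 1444 - 114 i \sqrt{10}$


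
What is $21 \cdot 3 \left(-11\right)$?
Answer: $-693$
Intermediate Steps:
$21 \cdot 3 \left(-11\right) = 63 \left(-11\right) = -693$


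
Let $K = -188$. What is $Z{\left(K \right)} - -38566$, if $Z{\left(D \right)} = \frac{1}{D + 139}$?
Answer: $\frac{1889733}{49} \approx 38566.0$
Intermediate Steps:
$Z{\left(D \right)} = \frac{1}{139 + D}$
$Z{\left(K \right)} - -38566 = \frac{1}{139 - 188} - -38566 = \frac{1}{-49} + 38566 = - \frac{1}{49} + 38566 = \frac{1889733}{49}$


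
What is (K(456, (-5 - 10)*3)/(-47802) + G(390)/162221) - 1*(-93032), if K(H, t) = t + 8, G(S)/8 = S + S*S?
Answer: 721473870747761/7754488242 ≈ 93040.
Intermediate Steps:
G(S) = 8*S + 8*S² (G(S) = 8*(S + S*S) = 8*(S + S²) = 8*S + 8*S²)
K(H, t) = 8 + t
(K(456, (-5 - 10)*3)/(-47802) + G(390)/162221) - 1*(-93032) = ((8 + (-5 - 10)*3)/(-47802) + (8*390*(1 + 390))/162221) - 1*(-93032) = ((8 - 15*3)*(-1/47802) + (8*390*391)*(1/162221)) + 93032 = ((8 - 45)*(-1/47802) + 1219920*(1/162221)) + 93032 = (-37*(-1/47802) + 1219920/162221) + 93032 = (37/47802 + 1219920/162221) + 93032 = 58320618017/7754488242 + 93032 = 721473870747761/7754488242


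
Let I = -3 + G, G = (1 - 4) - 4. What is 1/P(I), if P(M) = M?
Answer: -1/10 ≈ -0.10000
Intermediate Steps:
G = -7 (G = -3 - 4 = -7)
I = -10 (I = -3 - 7 = -10)
1/P(I) = 1/(-10) = -1/10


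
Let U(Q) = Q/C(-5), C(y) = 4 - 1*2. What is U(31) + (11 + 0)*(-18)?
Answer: -365/2 ≈ -182.50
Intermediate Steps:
C(y) = 2 (C(y) = 4 - 2 = 2)
U(Q) = Q/2
U(31) + (11 + 0)*(-18) = (1/2)*31 + (11 + 0)*(-18) = 31/2 + 11*(-18) = 31/2 - 198 = -365/2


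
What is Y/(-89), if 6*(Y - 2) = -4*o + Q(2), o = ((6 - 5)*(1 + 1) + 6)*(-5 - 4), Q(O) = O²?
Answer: -152/267 ≈ -0.56929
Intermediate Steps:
o = -72 (o = (1*2 + 6)*(-9) = (2 + 6)*(-9) = 8*(-9) = -72)
Y = 152/3 (Y = 2 + (-4*(-72) + 2²)/6 = 2 + (288 + 4)/6 = 2 + (⅙)*292 = 2 + 146/3 = 152/3 ≈ 50.667)
Y/(-89) = (152/3)/(-89) = -1/89*152/3 = -152/267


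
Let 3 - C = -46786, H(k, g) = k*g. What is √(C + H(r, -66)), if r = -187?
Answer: √59131 ≈ 243.17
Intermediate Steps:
H(k, g) = g*k
C = 46789 (C = 3 - 1*(-46786) = 3 + 46786 = 46789)
√(C + H(r, -66)) = √(46789 - 66*(-187)) = √(46789 + 12342) = √59131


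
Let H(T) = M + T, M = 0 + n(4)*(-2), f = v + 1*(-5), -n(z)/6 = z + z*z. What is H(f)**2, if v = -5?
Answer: 52900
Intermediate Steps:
n(z) = -6*z - 6*z**2 (n(z) = -6*(z + z*z) = -6*(z + z**2) = -6*z - 6*z**2)
f = -10 (f = -5 + 1*(-5) = -5 - 5 = -10)
M = 240 (M = 0 - 6*4*(1 + 4)*(-2) = 0 - 6*4*5*(-2) = 0 - 120*(-2) = 0 + 240 = 240)
H(T) = 240 + T
H(f)**2 = (240 - 10)**2 = 230**2 = 52900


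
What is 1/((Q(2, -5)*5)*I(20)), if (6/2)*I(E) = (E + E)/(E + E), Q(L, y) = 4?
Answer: 3/20 ≈ 0.15000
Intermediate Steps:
I(E) = 1/3 (I(E) = ((E + E)/(E + E))/3 = ((2*E)/((2*E)))/3 = ((2*E)*(1/(2*E)))/3 = (1/3)*1 = 1/3)
1/((Q(2, -5)*5)*I(20)) = 1/((4*5)*(1/3)) = 1/(20*(1/3)) = 1/(20/3) = 3/20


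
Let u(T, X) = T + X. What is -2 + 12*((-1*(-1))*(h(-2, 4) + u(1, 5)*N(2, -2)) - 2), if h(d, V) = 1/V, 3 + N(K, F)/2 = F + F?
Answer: -1031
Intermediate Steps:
N(K, F) = -6 + 4*F (N(K, F) = -6 + 2*(F + F) = -6 + 2*(2*F) = -6 + 4*F)
h(d, V) = 1/V
-2 + 12*((-1*(-1))*(h(-2, 4) + u(1, 5)*N(2, -2)) - 2) = -2 + 12*((-1*(-1))*(1/4 + (1 + 5)*(-6 + 4*(-2))) - 2) = -2 + 12*(1*(¼ + 6*(-6 - 8)) - 2) = -2 + 12*(1*(¼ + 6*(-14)) - 2) = -2 + 12*(1*(¼ - 84) - 2) = -2 + 12*(1*(-335/4) - 2) = -2 + 12*(-335/4 - 2) = -2 + 12*(-343/4) = -2 - 1029 = -1031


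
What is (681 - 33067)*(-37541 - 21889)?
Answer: 1924699980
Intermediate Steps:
(681 - 33067)*(-37541 - 21889) = -32386*(-59430) = 1924699980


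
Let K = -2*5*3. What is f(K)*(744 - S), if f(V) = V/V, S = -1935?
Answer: 2679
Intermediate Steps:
K = -30 (K = -10*3 = -30)
f(V) = 1
f(K)*(744 - S) = 1*(744 - 1*(-1935)) = 1*(744 + 1935) = 1*2679 = 2679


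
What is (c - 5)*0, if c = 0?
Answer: 0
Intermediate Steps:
(c - 5)*0 = (0 - 5)*0 = -5*0 = 0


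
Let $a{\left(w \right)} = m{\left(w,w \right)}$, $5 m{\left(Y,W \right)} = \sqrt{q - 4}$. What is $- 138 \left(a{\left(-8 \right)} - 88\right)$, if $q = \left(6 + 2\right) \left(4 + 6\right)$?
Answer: $12144 - \frac{276 \sqrt{19}}{5} \approx 11903.0$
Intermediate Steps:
$q = 80$ ($q = 8 \cdot 10 = 80$)
$m{\left(Y,W \right)} = \frac{2 \sqrt{19}}{5}$ ($m{\left(Y,W \right)} = \frac{\sqrt{80 - 4}}{5} = \frac{\sqrt{76}}{5} = \frac{2 \sqrt{19}}{5}$)
$a{\left(w \right)} = \frac{2 \sqrt{19}}{5}$
$- 138 \left(a{\left(-8 \right)} - 88\right) = - 138 \left(\frac{2 \sqrt{19}}{5} - 88\right) = - 138 \left(-88 + \frac{2 \sqrt{19}}{5}\right) = 12144 - \frac{276 \sqrt{19}}{5}$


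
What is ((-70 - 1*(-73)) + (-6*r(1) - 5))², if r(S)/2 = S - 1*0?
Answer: 196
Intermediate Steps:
r(S) = 2*S (r(S) = 2*(S - 1*0) = 2*(S + 0) = 2*S)
((-70 - 1*(-73)) + (-6*r(1) - 5))² = ((-70 - 1*(-73)) + (-12 - 5))² = ((-70 + 73) + (-6*2 - 5))² = (3 + (-12 - 5))² = (3 - 17)² = (-14)² = 196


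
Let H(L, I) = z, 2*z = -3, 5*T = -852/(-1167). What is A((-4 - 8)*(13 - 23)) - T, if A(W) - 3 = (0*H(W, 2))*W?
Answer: 5551/1945 ≈ 2.8540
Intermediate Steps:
T = 284/1945 (T = (-852/(-1167))/5 = (-852*(-1/1167))/5 = (⅕)*(284/389) = 284/1945 ≈ 0.14602)
z = -3/2 (z = (½)*(-3) = -3/2 ≈ -1.5000)
H(L, I) = -3/2
A(W) = 3 (A(W) = 3 + (0*(-3/2))*W = 3 + 0*W = 3 + 0 = 3)
A((-4 - 8)*(13 - 23)) - T = 3 - 1*284/1945 = 3 - 284/1945 = 5551/1945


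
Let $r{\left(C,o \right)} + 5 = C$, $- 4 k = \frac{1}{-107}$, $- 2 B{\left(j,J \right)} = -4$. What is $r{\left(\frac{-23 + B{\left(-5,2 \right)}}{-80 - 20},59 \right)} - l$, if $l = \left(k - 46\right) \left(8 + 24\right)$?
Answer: $\frac{15698347}{10700} \approx 1467.1$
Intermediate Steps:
$B{\left(j,J \right)} = 2$ ($B{\left(j,J \right)} = \left(- \frac{1}{2}\right) \left(-4\right) = 2$)
$k = \frac{1}{428}$ ($k = - \frac{1}{4 \left(-107\right)} = \left(- \frac{1}{4}\right) \left(- \frac{1}{107}\right) = \frac{1}{428} \approx 0.0023364$)
$r{\left(C,o \right)} = -5 + C$
$l = - \frac{157496}{107}$ ($l = \left(\frac{1}{428} - 46\right) \left(8 + 24\right) = \left(- \frac{19687}{428}\right) 32 = - \frac{157496}{107} \approx -1471.9$)
$r{\left(\frac{-23 + B{\left(-5,2 \right)}}{-80 - 20},59 \right)} - l = \left(-5 + \frac{-23 + 2}{-80 - 20}\right) - - \frac{157496}{107} = \left(-5 - \frac{21}{-100}\right) + \frac{157496}{107} = \left(-5 - - \frac{21}{100}\right) + \frac{157496}{107} = \left(-5 + \frac{21}{100}\right) + \frac{157496}{107} = - \frac{479}{100} + \frac{157496}{107} = \frac{15698347}{10700}$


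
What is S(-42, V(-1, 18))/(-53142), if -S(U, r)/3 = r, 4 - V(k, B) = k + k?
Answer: 3/8857 ≈ 0.00033872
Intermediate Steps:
V(k, B) = 4 - 2*k (V(k, B) = 4 - (k + k) = 4 - 2*k)
S(U, r) = -3*r
S(-42, V(-1, 18))/(-53142) = -3*(4 - 2*(-1))/(-53142) = -3*(4 + 2)*(-1/53142) = -3*6*(-1/53142) = -18*(-1/53142) = 3/8857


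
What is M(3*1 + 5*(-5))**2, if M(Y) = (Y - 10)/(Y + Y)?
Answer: 64/121 ≈ 0.52893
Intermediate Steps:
M(Y) = (-10 + Y)/(2*Y) (M(Y) = (-10 + Y)/((2*Y)) = (-10 + Y)*(1/(2*Y)) = (-10 + Y)/(2*Y))
M(3*1 + 5*(-5))**2 = ((-10 + (3*1 + 5*(-5)))/(2*(3*1 + 5*(-5))))**2 = ((-10 + (3 - 25))/(2*(3 - 25)))**2 = ((1/2)*(-10 - 22)/(-22))**2 = ((1/2)*(-1/22)*(-32))**2 = (8/11)**2 = 64/121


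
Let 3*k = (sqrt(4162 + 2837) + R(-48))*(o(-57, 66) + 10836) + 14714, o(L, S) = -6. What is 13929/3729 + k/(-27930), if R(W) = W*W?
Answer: -15322493146/52075485 - 19*sqrt(6999)/147 ≈ -305.05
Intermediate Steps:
R(W) = W**2
k = 24967034/3 + 3610*sqrt(6999) (k = ((sqrt(4162 + 2837) + (-48)**2)*(-6 + 10836) + 14714)/3 = ((sqrt(6999) + 2304)*10830 + 14714)/3 = ((2304 + sqrt(6999))*10830 + 14714)/3 = ((24952320 + 10830*sqrt(6999)) + 14714)/3 = (24967034 + 10830*sqrt(6999))/3 = 24967034/3 + 3610*sqrt(6999) ≈ 8.6244e+6)
13929/3729 + k/(-27930) = 13929/3729 + (24967034/3 + 3610*sqrt(6999))/(-27930) = 13929*(1/3729) + (24967034/3 + 3610*sqrt(6999))*(-1/27930) = 4643/1243 + (-12483517/41895 - 19*sqrt(6999)/147) = -15322493146/52075485 - 19*sqrt(6999)/147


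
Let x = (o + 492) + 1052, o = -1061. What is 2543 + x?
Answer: 3026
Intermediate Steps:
x = 483 (x = (-1061 + 492) + 1052 = -569 + 1052 = 483)
2543 + x = 2543 + 483 = 3026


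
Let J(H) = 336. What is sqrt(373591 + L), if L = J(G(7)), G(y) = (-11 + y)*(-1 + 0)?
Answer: sqrt(373927) ≈ 611.50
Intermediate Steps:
G(y) = 11 - y (G(y) = (-11 + y)*(-1) = 11 - y)
L = 336
sqrt(373591 + L) = sqrt(373591 + 336) = sqrt(373927)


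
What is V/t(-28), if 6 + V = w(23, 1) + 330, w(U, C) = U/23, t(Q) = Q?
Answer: -325/28 ≈ -11.607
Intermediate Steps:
w(U, C) = U/23 (w(U, C) = U*(1/23) = U/23)
V = 325 (V = -6 + ((1/23)*23 + 330) = -6 + (1 + 330) = -6 + 331 = 325)
V/t(-28) = 325/(-28) = 325*(-1/28) = -325/28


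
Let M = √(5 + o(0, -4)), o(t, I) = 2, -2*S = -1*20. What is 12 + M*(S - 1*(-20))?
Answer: 12 + 30*√7 ≈ 91.373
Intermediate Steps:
S = 10 (S = -(-1)*20/2 = -½*(-20) = 10)
M = √7 (M = √(5 + 2) = √7 ≈ 2.6458)
12 + M*(S - 1*(-20)) = 12 + √7*(10 - 1*(-20)) = 12 + √7*(10 + 20) = 12 + √7*30 = 12 + 30*√7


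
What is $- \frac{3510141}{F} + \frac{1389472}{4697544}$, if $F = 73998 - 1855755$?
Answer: $\frac{263399211889}{116248359789} \approx 2.2658$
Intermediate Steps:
$F = -1781757$ ($F = 73998 - 1855755 = -1781757$)
$- \frac{3510141}{F} + \frac{1389472}{4697544} = - \frac{3510141}{-1781757} + \frac{1389472}{4697544} = \left(-3510141\right) \left(- \frac{1}{1781757}\right) + 1389472 \cdot \frac{1}{4697544} = \frac{1170047}{593919} + \frac{173684}{587193} = \frac{263399211889}{116248359789}$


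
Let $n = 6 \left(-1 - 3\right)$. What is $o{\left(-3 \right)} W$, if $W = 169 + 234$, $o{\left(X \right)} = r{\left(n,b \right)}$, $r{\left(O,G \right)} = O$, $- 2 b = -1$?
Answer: $-9672$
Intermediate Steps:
$b = \frac{1}{2}$ ($b = \left(- \frac{1}{2}\right) \left(-1\right) = \frac{1}{2} \approx 0.5$)
$n = -24$ ($n = 6 \left(-4\right) = -24$)
$o{\left(X \right)} = -24$
$W = 403$
$o{\left(-3 \right)} W = \left(-24\right) 403 = -9672$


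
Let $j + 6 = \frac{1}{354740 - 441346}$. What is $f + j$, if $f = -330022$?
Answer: $- \frac{28582404969}{86606} \approx -3.3003 \cdot 10^{5}$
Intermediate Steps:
$j = - \frac{519637}{86606}$ ($j = -6 + \frac{1}{354740 - 441346} = -6 + \frac{1}{-86606} = -6 - \frac{1}{86606} = - \frac{519637}{86606} \approx -6.0$)
$f + j = -330022 - \frac{519637}{86606} = - \frac{28582404969}{86606}$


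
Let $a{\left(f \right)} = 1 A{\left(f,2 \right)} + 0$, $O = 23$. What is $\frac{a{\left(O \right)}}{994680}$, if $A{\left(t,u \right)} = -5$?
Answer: $- \frac{1}{198936} \approx -5.0267 \cdot 10^{-6}$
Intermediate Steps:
$a{\left(f \right)} = -5$ ($a{\left(f \right)} = 1 \left(-5\right) + 0 = -5 + 0 = -5$)
$\frac{a{\left(O \right)}}{994680} = - \frac{5}{994680} = \left(-5\right) \frac{1}{994680} = - \frac{1}{198936}$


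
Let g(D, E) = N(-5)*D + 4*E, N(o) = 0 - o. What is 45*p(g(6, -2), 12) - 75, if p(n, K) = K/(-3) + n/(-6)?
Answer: -420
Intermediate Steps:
N(o) = -o
g(D, E) = 4*E + 5*D (g(D, E) = (-1*(-5))*D + 4*E = 5*D + 4*E = 4*E + 5*D)
p(n, K) = -K/3 - n/6 (p(n, K) = K*(-1/3) + n*(-1/6) = -K/3 - n/6)
45*p(g(6, -2), 12) - 75 = 45*(-1/3*12 - (4*(-2) + 5*6)/6) - 75 = 45*(-4 - (-8 + 30)/6) - 75 = 45*(-4 - 1/6*22) - 75 = 45*(-4 - 11/3) - 75 = 45*(-23/3) - 75 = -345 - 75 = -420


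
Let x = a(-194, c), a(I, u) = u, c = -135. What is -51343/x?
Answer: 51343/135 ≈ 380.32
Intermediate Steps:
x = -135
-51343/x = -51343/(-135) = -51343*(-1/135) = 51343/135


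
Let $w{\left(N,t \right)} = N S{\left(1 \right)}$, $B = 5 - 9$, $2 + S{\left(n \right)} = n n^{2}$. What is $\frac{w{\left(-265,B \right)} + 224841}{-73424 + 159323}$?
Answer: $\frac{225106}{85899} \approx 2.6206$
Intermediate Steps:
$S{\left(n \right)} = -2 + n^{3}$ ($S{\left(n \right)} = -2 + n n^{2} = -2 + n^{3}$)
$B = -4$ ($B = 5 - 9 = -4$)
$w{\left(N,t \right)} = - N$ ($w{\left(N,t \right)} = N \left(-2 + 1^{3}\right) = N \left(-2 + 1\right) = N \left(-1\right) = - N$)
$\frac{w{\left(-265,B \right)} + 224841}{-73424 + 159323} = \frac{\left(-1\right) \left(-265\right) + 224841}{-73424 + 159323} = \frac{265 + 224841}{85899} = 225106 \cdot \frac{1}{85899} = \frac{225106}{85899}$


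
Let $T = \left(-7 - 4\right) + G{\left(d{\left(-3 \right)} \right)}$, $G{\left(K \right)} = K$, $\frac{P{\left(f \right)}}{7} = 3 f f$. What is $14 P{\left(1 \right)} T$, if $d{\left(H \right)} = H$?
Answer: $-4116$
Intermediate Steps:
$P{\left(f \right)} = 21 f^{2}$ ($P{\left(f \right)} = 7 \cdot 3 f f = 7 \cdot 3 f^{2} = 21 f^{2}$)
$T = -14$ ($T = \left(-7 - 4\right) - 3 = -11 - 3 = -14$)
$14 P{\left(1 \right)} T = 14 \cdot 21 \cdot 1^{2} \left(-14\right) = 14 \cdot 21 \cdot 1 \left(-14\right) = 14 \cdot 21 \left(-14\right) = 294 \left(-14\right) = -4116$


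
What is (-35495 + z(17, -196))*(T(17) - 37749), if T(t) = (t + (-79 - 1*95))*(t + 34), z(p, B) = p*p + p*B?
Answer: 1763344728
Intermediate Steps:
z(p, B) = p**2 + B*p
T(t) = (-174 + t)*(34 + t) (T(t) = (t + (-79 - 95))*(34 + t) = (t - 174)*(34 + t) = (-174 + t)*(34 + t))
(-35495 + z(17, -196))*(T(17) - 37749) = (-35495 + 17*(-196 + 17))*((-5916 + 17**2 - 140*17) - 37749) = (-35495 + 17*(-179))*((-5916 + 289 - 2380) - 37749) = (-35495 - 3043)*(-8007 - 37749) = -38538*(-45756) = 1763344728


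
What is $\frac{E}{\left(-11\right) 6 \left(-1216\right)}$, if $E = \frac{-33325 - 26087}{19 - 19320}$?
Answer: $\frac{4951}{129085088} \approx 3.8355 \cdot 10^{-5}$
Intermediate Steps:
$E = \frac{59412}{19301}$ ($E = - \frac{59412}{-19301} = \left(-59412\right) \left(- \frac{1}{19301}\right) = \frac{59412}{19301} \approx 3.0782$)
$\frac{E}{\left(-11\right) 6 \left(-1216\right)} = \frac{59412}{19301 \left(-11\right) 6 \left(-1216\right)} = \frac{59412}{19301 \left(\left(-66\right) \left(-1216\right)\right)} = \frac{59412}{19301 \cdot 80256} = \frac{59412}{19301} \cdot \frac{1}{80256} = \frac{4951}{129085088}$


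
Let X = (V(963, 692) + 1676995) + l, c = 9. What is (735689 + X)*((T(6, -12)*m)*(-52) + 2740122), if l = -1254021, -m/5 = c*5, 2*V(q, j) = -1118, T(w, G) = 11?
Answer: 3322394233488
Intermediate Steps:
V(q, j) = -559 (V(q, j) = (1/2)*(-1118) = -559)
m = -225 (m = -45*5 = -5*45 = -225)
X = 422415 (X = (-559 + 1676995) - 1254021 = 1676436 - 1254021 = 422415)
(735689 + X)*((T(6, -12)*m)*(-52) + 2740122) = (735689 + 422415)*((11*(-225))*(-52) + 2740122) = 1158104*(-2475*(-52) + 2740122) = 1158104*(128700 + 2740122) = 1158104*2868822 = 3322394233488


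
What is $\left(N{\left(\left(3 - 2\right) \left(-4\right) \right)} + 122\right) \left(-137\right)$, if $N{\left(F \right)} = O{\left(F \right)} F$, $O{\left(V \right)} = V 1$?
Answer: $-18906$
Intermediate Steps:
$O{\left(V \right)} = V$
$N{\left(F \right)} = F^{2}$ ($N{\left(F \right)} = F F = F^{2}$)
$\left(N{\left(\left(3 - 2\right) \left(-4\right) \right)} + 122\right) \left(-137\right) = \left(\left(\left(3 - 2\right) \left(-4\right)\right)^{2} + 122\right) \left(-137\right) = \left(\left(1 \left(-4\right)\right)^{2} + 122\right) \left(-137\right) = \left(\left(-4\right)^{2} + 122\right) \left(-137\right) = \left(16 + 122\right) \left(-137\right) = 138 \left(-137\right) = -18906$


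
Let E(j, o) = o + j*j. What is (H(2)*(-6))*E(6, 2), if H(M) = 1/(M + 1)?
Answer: -76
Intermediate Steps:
E(j, o) = o + j²
H(M) = 1/(1 + M)
(H(2)*(-6))*E(6, 2) = (-6/(1 + 2))*(2 + 6²) = (-6/3)*(2 + 36) = ((⅓)*(-6))*38 = -2*38 = -76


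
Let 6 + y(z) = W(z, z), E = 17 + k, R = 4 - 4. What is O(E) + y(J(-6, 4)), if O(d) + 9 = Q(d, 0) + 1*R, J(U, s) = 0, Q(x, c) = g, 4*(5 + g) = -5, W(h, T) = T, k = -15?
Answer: -85/4 ≈ -21.250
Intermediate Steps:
g = -25/4 (g = -5 + (¼)*(-5) = -5 - 5/4 = -25/4 ≈ -6.2500)
Q(x, c) = -25/4
R = 0
E = 2 (E = 17 - 15 = 2)
y(z) = -6 + z
O(d) = -61/4 (O(d) = -9 + (-25/4 + 1*0) = -9 + (-25/4 + 0) = -9 - 25/4 = -61/4)
O(E) + y(J(-6, 4)) = -61/4 + (-6 + 0) = -61/4 - 6 = -85/4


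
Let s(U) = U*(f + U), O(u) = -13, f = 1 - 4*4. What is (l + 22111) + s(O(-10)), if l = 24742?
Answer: 47217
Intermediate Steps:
f = -15 (f = 1 - 16 = -15)
s(U) = U*(-15 + U)
(l + 22111) + s(O(-10)) = (24742 + 22111) - 13*(-15 - 13) = 46853 - 13*(-28) = 46853 + 364 = 47217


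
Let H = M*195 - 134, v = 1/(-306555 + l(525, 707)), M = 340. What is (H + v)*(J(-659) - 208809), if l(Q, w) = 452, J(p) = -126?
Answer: -4231688234551695/306103 ≈ -1.3824e+10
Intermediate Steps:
v = -1/306103 (v = 1/(-306555 + 452) = 1/(-306103) = -1/306103 ≈ -3.2669e-6)
H = 66166 (H = 340*195 - 134 = 66300 - 134 = 66166)
(H + v)*(J(-659) - 208809) = (66166 - 1/306103)*(-126 - 208809) = (20253611097/306103)*(-208935) = -4231688234551695/306103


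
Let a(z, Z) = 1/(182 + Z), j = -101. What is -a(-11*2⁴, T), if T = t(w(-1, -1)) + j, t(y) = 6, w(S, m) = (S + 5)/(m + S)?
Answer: -1/87 ≈ -0.011494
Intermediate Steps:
w(S, m) = (5 + S)/(S + m)
T = -95 (T = 6 - 101 = -95)
-a(-11*2⁴, T) = -1/(182 - 95) = -1/87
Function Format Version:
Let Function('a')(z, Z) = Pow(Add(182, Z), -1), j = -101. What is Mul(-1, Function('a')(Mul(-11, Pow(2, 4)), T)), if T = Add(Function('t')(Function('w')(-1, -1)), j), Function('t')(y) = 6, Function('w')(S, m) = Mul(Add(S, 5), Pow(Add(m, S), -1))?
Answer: Rational(-1, 87) ≈ -0.011494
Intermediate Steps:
Function('w')(S, m) = Mul(Pow(Add(S, m), -1), Add(5, S)) (Function('w')(S, m) = Mul(Add(5, S), Pow(Add(S, m), -1)) = Mul(Pow(Add(S, m), -1), Add(5, S)))
T = -95 (T = Add(6, -101) = -95)
Mul(-1, Function('a')(Mul(-11, Pow(2, 4)), T)) = Mul(-1, Pow(Add(182, -95), -1)) = Mul(-1, Pow(87, -1)) = Mul(-1, Rational(1, 87)) = Rational(-1, 87)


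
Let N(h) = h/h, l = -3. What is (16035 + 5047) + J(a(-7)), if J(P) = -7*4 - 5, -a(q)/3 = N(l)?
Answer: 21049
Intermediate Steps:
N(h) = 1
a(q) = -3 (a(q) = -3*1 = -3)
J(P) = -33 (J(P) = -28 - 5 = -33)
(16035 + 5047) + J(a(-7)) = (16035 + 5047) - 33 = 21082 - 33 = 21049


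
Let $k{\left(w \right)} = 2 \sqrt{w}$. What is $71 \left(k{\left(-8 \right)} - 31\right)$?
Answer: $-2201 + 284 i \sqrt{2} \approx -2201.0 + 401.64 i$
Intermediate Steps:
$71 \left(k{\left(-8 \right)} - 31\right) = 71 \left(2 \sqrt{-8} - 31\right) = 71 \left(2 \cdot 2 i \sqrt{2} - 31\right) = 71 \left(4 i \sqrt{2} - 31\right) = 71 \left(-31 + 4 i \sqrt{2}\right) = -2201 + 284 i \sqrt{2}$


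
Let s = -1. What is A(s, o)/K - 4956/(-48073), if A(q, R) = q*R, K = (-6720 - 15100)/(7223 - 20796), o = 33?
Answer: -21424189437/1048952860 ≈ -20.424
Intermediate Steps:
K = 21820/13573 (K = -21820/(-13573) = -21820*(-1/13573) = 21820/13573 ≈ 1.6076)
A(q, R) = R*q
A(s, o)/K - 4956/(-48073) = (33*(-1))/(21820/13573) - 4956/(-48073) = -33*13573/21820 - 4956*(-1/48073) = -447909/21820 + 4956/48073 = -21424189437/1048952860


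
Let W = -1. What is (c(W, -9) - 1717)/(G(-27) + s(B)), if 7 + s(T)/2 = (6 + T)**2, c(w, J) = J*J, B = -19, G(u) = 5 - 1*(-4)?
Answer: -1636/333 ≈ -4.9129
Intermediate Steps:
G(u) = 9 (G(u) = 5 + 4 = 9)
c(w, J) = J**2
s(T) = -14 + 2*(6 + T)**2
(c(W, -9) - 1717)/(G(-27) + s(B)) = ((-9)**2 - 1717)/(9 + (-14 + 2*(6 - 19)**2)) = (81 - 1717)/(9 + (-14 + 2*(-13)**2)) = -1636/(9 + (-14 + 2*169)) = -1636/(9 + (-14 + 338)) = -1636/(9 + 324) = -1636/333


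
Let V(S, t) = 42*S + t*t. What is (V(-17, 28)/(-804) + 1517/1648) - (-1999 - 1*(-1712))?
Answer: 95344253/331248 ≈ 287.83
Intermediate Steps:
V(S, t) = t² + 42*S (V(S, t) = 42*S + t² = t² + 42*S)
(V(-17, 28)/(-804) + 1517/1648) - (-1999 - 1*(-1712)) = ((28² + 42*(-17))/(-804) + 1517/1648) - (-1999 - 1*(-1712)) = ((784 - 714)*(-1/804) + 1517*(1/1648)) - (-1999 + 1712) = (70*(-1/804) + 1517/1648) - 1*(-287) = (-35/402 + 1517/1648) + 287 = 276077/331248 + 287 = 95344253/331248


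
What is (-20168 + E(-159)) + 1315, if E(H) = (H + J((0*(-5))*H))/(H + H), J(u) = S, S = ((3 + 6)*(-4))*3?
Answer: -1998329/106 ≈ -18852.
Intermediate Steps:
S = -108 (S = (9*(-4))*3 = -36*3 = -108)
J(u) = -108
E(H) = (-108 + H)/(2*H) (E(H) = (H - 108)/(H + H) = (-108 + H)/((2*H)) = (-108 + H)*(1/(2*H)) = (-108 + H)/(2*H))
(-20168 + E(-159)) + 1315 = (-20168 + (1/2)*(-108 - 159)/(-159)) + 1315 = (-20168 + (1/2)*(-1/159)*(-267)) + 1315 = (-20168 + 89/106) + 1315 = -2137719/106 + 1315 = -1998329/106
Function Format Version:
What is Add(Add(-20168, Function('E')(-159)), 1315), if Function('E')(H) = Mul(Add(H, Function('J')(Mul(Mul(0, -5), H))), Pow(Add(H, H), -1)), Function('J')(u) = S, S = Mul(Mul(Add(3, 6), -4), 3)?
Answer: Rational(-1998329, 106) ≈ -18852.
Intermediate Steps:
S = -108 (S = Mul(Mul(9, -4), 3) = Mul(-36, 3) = -108)
Function('J')(u) = -108
Function('E')(H) = Mul(Rational(1, 2), Pow(H, -1), Add(-108, H)) (Function('E')(H) = Mul(Add(H, -108), Pow(Add(H, H), -1)) = Mul(Add(-108, H), Pow(Mul(2, H), -1)) = Mul(Add(-108, H), Mul(Rational(1, 2), Pow(H, -1))) = Mul(Rational(1, 2), Pow(H, -1), Add(-108, H)))
Add(Add(-20168, Function('E')(-159)), 1315) = Add(Add(-20168, Mul(Rational(1, 2), Pow(-159, -1), Add(-108, -159))), 1315) = Add(Add(-20168, Mul(Rational(1, 2), Rational(-1, 159), -267)), 1315) = Add(Add(-20168, Rational(89, 106)), 1315) = Add(Rational(-2137719, 106), 1315) = Rational(-1998329, 106)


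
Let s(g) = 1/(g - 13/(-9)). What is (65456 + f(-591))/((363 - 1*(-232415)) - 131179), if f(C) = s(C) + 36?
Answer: 347500543/539084294 ≈ 0.64461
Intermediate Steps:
s(g) = 1/(13/9 + g) (s(g) = 1/(g - 13*(-⅑)) = 1/(g + 13/9) = 1/(13/9 + g))
f(C) = 36 + 9/(13 + 9*C) (f(C) = 9/(13 + 9*C) + 36 = 36 + 9/(13 + 9*C))
(65456 + f(-591))/((363 - 1*(-232415)) - 131179) = (65456 + 9*(53 + 36*(-591))/(13 + 9*(-591)))/((363 - 1*(-232415)) - 131179) = (65456 + 9*(53 - 21276)/(13 - 5319))/((363 + 232415) - 131179) = (65456 + 9*(-21223)/(-5306))/(232778 - 131179) = (65456 + 9*(-1/5306)*(-21223))/101599 = (65456 + 191007/5306)*(1/101599) = (347500543/5306)*(1/101599) = 347500543/539084294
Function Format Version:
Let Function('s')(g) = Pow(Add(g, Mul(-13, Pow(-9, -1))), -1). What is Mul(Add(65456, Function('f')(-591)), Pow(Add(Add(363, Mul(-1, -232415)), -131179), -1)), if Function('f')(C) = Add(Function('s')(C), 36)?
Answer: Rational(347500543, 539084294) ≈ 0.64461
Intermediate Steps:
Function('s')(g) = Pow(Add(Rational(13, 9), g), -1) (Function('s')(g) = Pow(Add(g, Mul(-13, Rational(-1, 9))), -1) = Pow(Add(g, Rational(13, 9)), -1) = Pow(Add(Rational(13, 9), g), -1))
Function('f')(C) = Add(36, Mul(9, Pow(Add(13, Mul(9, C)), -1))) (Function('f')(C) = Add(Mul(9, Pow(Add(13, Mul(9, C)), -1)), 36) = Add(36, Mul(9, Pow(Add(13, Mul(9, C)), -1))))
Mul(Add(65456, Function('f')(-591)), Pow(Add(Add(363, Mul(-1, -232415)), -131179), -1)) = Mul(Add(65456, Mul(9, Pow(Add(13, Mul(9, -591)), -1), Add(53, Mul(36, -591)))), Pow(Add(Add(363, Mul(-1, -232415)), -131179), -1)) = Mul(Add(65456, Mul(9, Pow(Add(13, -5319), -1), Add(53, -21276))), Pow(Add(Add(363, 232415), -131179), -1)) = Mul(Add(65456, Mul(9, Pow(-5306, -1), -21223)), Pow(Add(232778, -131179), -1)) = Mul(Add(65456, Mul(9, Rational(-1, 5306), -21223)), Pow(101599, -1)) = Mul(Add(65456, Rational(191007, 5306)), Rational(1, 101599)) = Mul(Rational(347500543, 5306), Rational(1, 101599)) = Rational(347500543, 539084294)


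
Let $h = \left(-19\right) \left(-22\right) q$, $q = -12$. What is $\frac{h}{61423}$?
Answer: $- \frac{5016}{61423} \approx -0.081663$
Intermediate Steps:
$h = -5016$ ($h = \left(-19\right) \left(-22\right) \left(-12\right) = 418 \left(-12\right) = -5016$)
$\frac{h}{61423} = - \frac{5016}{61423}$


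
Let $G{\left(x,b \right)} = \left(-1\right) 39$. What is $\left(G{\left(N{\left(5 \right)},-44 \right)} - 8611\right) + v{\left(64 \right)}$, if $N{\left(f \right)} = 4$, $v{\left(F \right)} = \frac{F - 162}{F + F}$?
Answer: $- \frac{553649}{64} \approx -8650.8$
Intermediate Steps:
$v{\left(F \right)} = \frac{-162 + F}{2 F}$
$G{\left(x,b \right)} = -39$
$\left(G{\left(N{\left(5 \right)},-44 \right)} - 8611\right) + v{\left(64 \right)} = \left(-39 - 8611\right) + \frac{-162 + 64}{2 \cdot 64} = -8650 + \frac{1}{2} \cdot \frac{1}{64} \left(-98\right) = -8650 - \frac{49}{64} = - \frac{553649}{64}$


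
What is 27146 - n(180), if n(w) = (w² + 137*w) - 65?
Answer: -29849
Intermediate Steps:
n(w) = -65 + w² + 137*w
27146 - n(180) = 27146 - (-65 + 180² + 137*180) = 27146 - (-65 + 32400 + 24660) = 27146 - 1*56995 = 27146 - 56995 = -29849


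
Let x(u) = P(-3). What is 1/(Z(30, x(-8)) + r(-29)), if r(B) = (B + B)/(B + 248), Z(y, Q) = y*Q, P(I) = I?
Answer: -219/19768 ≈ -0.011079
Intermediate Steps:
x(u) = -3
Z(y, Q) = Q*y
r(B) = 2*B/(248 + B) (r(B) = (2*B)/(248 + B) = 2*B/(248 + B))
1/(Z(30, x(-8)) + r(-29)) = 1/(-3*30 + 2*(-29)/(248 - 29)) = 1/(-90 + 2*(-29)/219) = 1/(-90 + 2*(-29)*(1/219)) = 1/(-90 - 58/219) = 1/(-19768/219) = -219/19768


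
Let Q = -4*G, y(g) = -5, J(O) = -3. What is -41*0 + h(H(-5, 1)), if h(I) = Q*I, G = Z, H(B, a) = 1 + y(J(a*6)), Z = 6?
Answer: 96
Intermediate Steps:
H(B, a) = -4 (H(B, a) = 1 - 5 = -4)
G = 6
Q = -24 (Q = -4*6 = -24)
h(I) = -24*I
-41*0 + h(H(-5, 1)) = -41*0 - 24*(-4) = 0 + 96 = 96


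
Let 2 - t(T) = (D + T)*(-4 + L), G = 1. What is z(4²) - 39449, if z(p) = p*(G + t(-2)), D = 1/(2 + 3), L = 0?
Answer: -197581/5 ≈ -39516.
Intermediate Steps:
D = ⅕ (D = 1/5 = ⅕ ≈ 0.20000)
t(T) = 14/5 + 4*T (t(T) = 2 - (⅕ + T)*(-4 + 0) = 2 - (⅕ + T)*(-4) = 2 - (-⅘ - 4*T) = 2 + (⅘ + 4*T) = 14/5 + 4*T)
z(p) = -21*p/5 (z(p) = p*(1 + (14/5 + 4*(-2))) = p*(1 + (14/5 - 8)) = p*(1 - 26/5) = p*(-21/5) = -21*p/5)
z(4²) - 39449 = -21/5*4² - 39449 = -21/5*16 - 39449 = -336/5 - 39449 = -197581/5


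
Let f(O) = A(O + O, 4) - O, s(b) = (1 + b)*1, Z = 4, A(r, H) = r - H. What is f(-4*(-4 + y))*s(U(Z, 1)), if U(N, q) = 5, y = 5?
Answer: -48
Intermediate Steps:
s(b) = 1 + b
f(O) = -4 + O (f(O) = ((O + O) - 1*4) - O = (2*O - 4) - O = (-4 + 2*O) - O = -4 + O)
f(-4*(-4 + y))*s(U(Z, 1)) = (-4 - 4*(-4 + 5))*(1 + 5) = (-4 - 4*1)*6 = (-4 - 4)*6 = -8*6 = -48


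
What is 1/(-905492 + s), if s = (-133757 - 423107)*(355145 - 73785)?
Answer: -1/156680160532 ≈ -6.3824e-12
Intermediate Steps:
s = -156679255040 (s = -556864*281360 = -156679255040)
1/(-905492 + s) = 1/(-905492 - 156679255040) = 1/(-156680160532) = -1/156680160532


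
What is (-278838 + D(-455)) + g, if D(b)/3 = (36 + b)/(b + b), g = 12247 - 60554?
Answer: -297700693/910 ≈ -3.2714e+5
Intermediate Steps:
g = -48307
D(b) = 3*(36 + b)/(2*b) (D(b) = 3*((36 + b)/(b + b)) = 3*((36 + b)/((2*b))) = 3*((36 + b)*(1/(2*b))) = 3*((36 + b)/(2*b)) = 3*(36 + b)/(2*b))
(-278838 + D(-455)) + g = (-278838 + (3/2 + 54/(-455))) - 48307 = (-278838 + (3/2 + 54*(-1/455))) - 48307 = (-278838 + (3/2 - 54/455)) - 48307 = (-278838 + 1257/910) - 48307 = -253741323/910 - 48307 = -297700693/910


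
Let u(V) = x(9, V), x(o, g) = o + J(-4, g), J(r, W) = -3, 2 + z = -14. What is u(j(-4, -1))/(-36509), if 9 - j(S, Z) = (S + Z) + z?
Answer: -6/36509 ≈ -0.00016434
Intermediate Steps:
z = -16 (z = -2 - 14 = -16)
j(S, Z) = 25 - S - Z (j(S, Z) = 9 - ((S + Z) - 16) = 9 - (-16 + S + Z) = 9 + (16 - S - Z) = 25 - S - Z)
x(o, g) = -3 + o (x(o, g) = o - 3 = -3 + o)
u(V) = 6 (u(V) = -3 + 9 = 6)
u(j(-4, -1))/(-36509) = 6/(-36509) = 6*(-1/36509) = -6/36509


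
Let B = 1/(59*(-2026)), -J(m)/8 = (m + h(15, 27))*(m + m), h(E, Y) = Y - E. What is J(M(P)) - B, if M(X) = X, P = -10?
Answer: 38250881/119534 ≈ 320.00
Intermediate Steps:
J(m) = -16*m*(12 + m) (J(m) = -8*(m + (27 - 1*15))*(m + m) = -8*(m + (27 - 15))*2*m = -8*(m + 12)*2*m = -8*(12 + m)*2*m = -16*m*(12 + m))
B = -1/119534 (B = 1/(-119534) = -1/119534 ≈ -8.3658e-6)
J(M(P)) - B = -16*(-10)*(12 - 10) - 1*(-1/119534) = -16*(-10)*2 + 1/119534 = 320 + 1/119534 = 38250881/119534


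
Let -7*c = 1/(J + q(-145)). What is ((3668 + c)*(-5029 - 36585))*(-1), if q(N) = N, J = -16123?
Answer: 8691024995383/56938 ≈ 1.5264e+8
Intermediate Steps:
c = 1/113876 (c = -1/(7*(-16123 - 145)) = -1/7/(-16268) = -1/7*(-1/16268) = 1/113876 ≈ 8.7815e-6)
((3668 + c)*(-5029 - 36585))*(-1) = ((3668 + 1/113876)*(-5029 - 36585))*(-1) = ((417697169/113876)*(-41614))*(-1) = -8691024995383/56938*(-1) = 8691024995383/56938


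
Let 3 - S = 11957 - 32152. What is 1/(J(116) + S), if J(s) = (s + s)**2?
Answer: 1/74022 ≈ 1.3510e-5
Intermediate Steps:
S = 20198 (S = 3 - (11957 - 32152) = 3 - 1*(-20195) = 3 + 20195 = 20198)
J(s) = 4*s**2 (J(s) = (2*s)**2 = 4*s**2)
1/(J(116) + S) = 1/(4*116**2 + 20198) = 1/(4*13456 + 20198) = 1/(53824 + 20198) = 1/74022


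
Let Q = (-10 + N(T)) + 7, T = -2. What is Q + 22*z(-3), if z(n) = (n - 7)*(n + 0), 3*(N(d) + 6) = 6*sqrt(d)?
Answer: 651 + 2*I*sqrt(2) ≈ 651.0 + 2.8284*I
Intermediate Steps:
N(d) = -6 + 2*sqrt(d) (N(d) = -6 + (6*sqrt(d))/3 = -6 + 2*sqrt(d))
Q = -9 + 2*I*sqrt(2) (Q = (-10 + (-6 + 2*sqrt(-2))) + 7 = (-10 + (-6 + 2*(I*sqrt(2)))) + 7 = (-10 + (-6 + 2*I*sqrt(2))) + 7 = (-16 + 2*I*sqrt(2)) + 7 = -9 + 2*I*sqrt(2) ≈ -9.0 + 2.8284*I)
z(n) = n*(-7 + n) (z(n) = (-7 + n)*n = n*(-7 + n))
Q + 22*z(-3) = (-9 + 2*I*sqrt(2)) + 22*(-3*(-7 - 3)) = (-9 + 2*I*sqrt(2)) + 22*(-3*(-10)) = (-9 + 2*I*sqrt(2)) + 22*30 = (-9 + 2*I*sqrt(2)) + 660 = 651 + 2*I*sqrt(2)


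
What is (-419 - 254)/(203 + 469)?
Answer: -673/672 ≈ -1.0015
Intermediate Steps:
(-419 - 254)/(203 + 469) = -673/672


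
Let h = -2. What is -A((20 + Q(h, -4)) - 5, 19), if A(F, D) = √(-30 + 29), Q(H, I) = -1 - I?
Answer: -I ≈ -1.0*I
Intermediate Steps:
A(F, D) = I (A(F, D) = √(-1) = I)
-A((20 + Q(h, -4)) - 5, 19) = -I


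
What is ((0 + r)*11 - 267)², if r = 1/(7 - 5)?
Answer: 273529/4 ≈ 68382.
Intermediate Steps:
r = ½ (r = 1/2 = ½ ≈ 0.50000)
((0 + r)*11 - 267)² = ((0 + ½)*11 - 267)² = ((½)*11 - 267)² = (11/2 - 267)² = (-523/2)² = 273529/4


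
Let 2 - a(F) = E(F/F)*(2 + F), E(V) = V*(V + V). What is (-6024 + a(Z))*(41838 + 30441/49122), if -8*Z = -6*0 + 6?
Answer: -8254354920391/32748 ≈ -2.5206e+8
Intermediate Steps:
Z = -¾ (Z = -(-6*0 + 6)/8 = -(0 + 6)/8 = -⅛*6 = -¾ ≈ -0.75000)
E(V) = 2*V² (E(V) = V*(2*V) = 2*V²)
a(F) = -2 - 2*F (a(F) = 2 - 2*(F/F)²*(2 + F) = 2 - 2*1²*(2 + F) = 2 - 2*1*(2 + F) = 2 - 2*(2 + F) = 2 - (4 + 2*F) = 2 + (-4 - 2*F) = -2 - 2*F)
(-6024 + a(Z))*(41838 + 30441/49122) = (-6024 + (-2 - 2*(-¾)))*(41838 + 30441/49122) = (-6024 + (-2 + 3/2))*(41838 + 30441*(1/49122)) = (-6024 - ½)*(41838 + 10147/16374) = -12049/2*685065559/16374 = -8254354920391/32748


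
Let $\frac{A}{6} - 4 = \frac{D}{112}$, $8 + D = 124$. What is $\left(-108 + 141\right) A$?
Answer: $\frac{13959}{14} \approx 997.07$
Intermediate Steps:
$D = 116$ ($D = -8 + 124 = 116$)
$A = \frac{423}{14}$ ($A = 24 + 6 \cdot \frac{116}{112} = 24 + 6 \cdot 116 \cdot \frac{1}{112} = 24 + 6 \cdot \frac{29}{28} = 24 + \frac{87}{14} = \frac{423}{14} \approx 30.214$)
$\left(-108 + 141\right) A = \left(-108 + 141\right) \frac{423}{14} = 33 \cdot \frac{423}{14} = \frac{13959}{14}$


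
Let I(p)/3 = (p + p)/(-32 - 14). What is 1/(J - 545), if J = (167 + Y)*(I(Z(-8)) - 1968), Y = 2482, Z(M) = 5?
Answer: -23/119956606 ≈ -1.9174e-7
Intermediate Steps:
I(p) = -3*p/23 (I(p) = 3*((p + p)/(-32 - 14)) = 3*((2*p)/(-46)) = 3*((2*p)*(-1/46)) = 3*(-p/23) = -3*p/23)
J = -119944071/23 (J = (167 + 2482)*(-3/23*5 - 1968) = 2649*(-15/23 - 1968) = 2649*(-45279/23) = -119944071/23 ≈ -5.2150e+6)
1/(J - 545) = 1/(-119944071/23 - 545) = 1/(-119956606/23) = -23/119956606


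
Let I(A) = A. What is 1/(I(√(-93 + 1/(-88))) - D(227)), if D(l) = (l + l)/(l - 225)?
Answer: -19976/4542737 - 2*I*√180070/4542737 ≈ -0.0043973 - 0.00018682*I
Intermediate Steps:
D(l) = 2*l/(-225 + l) (D(l) = (2*l)/(-225 + l) = 2*l/(-225 + l))
1/(I(√(-93 + 1/(-88))) - D(227)) = 1/(√(-93 + 1/(-88)) - 2*227/(-225 + 227)) = 1/(√(-93 - 1/88) - 2*227/2) = 1/(√(-8185/88) - 2*227/2) = 1/(I*√180070/44 - 1*227) = 1/(I*√180070/44 - 227) = 1/(-227 + I*√180070/44)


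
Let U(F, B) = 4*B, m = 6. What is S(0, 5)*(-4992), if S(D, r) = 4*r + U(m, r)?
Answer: -199680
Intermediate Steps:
S(D, r) = 8*r (S(D, r) = 4*r + 4*r = 8*r)
S(0, 5)*(-4992) = (8*5)*(-4992) = 40*(-4992) = -199680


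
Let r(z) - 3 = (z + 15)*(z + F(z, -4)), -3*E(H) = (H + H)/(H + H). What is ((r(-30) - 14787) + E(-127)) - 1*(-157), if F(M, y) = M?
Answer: -41182/3 ≈ -13727.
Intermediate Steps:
E(H) = -1/3 (E(H) = -(H + H)/(3*(H + H)) = -2*H/(3*(2*H)) = -2*H*1/(2*H)/3 = -1/3*1 = -1/3)
r(z) = 3 + 2*z*(15 + z) (r(z) = 3 + (z + 15)*(z + z) = 3 + (15 + z)*(2*z) = 3 + 2*z*(15 + z))
((r(-30) - 14787) + E(-127)) - 1*(-157) = (((3 + 2*(-30)**2 + 30*(-30)) - 14787) - 1/3) - 1*(-157) = (((3 + 2*900 - 900) - 14787) - 1/3) + 157 = (((3 + 1800 - 900) - 14787) - 1/3) + 157 = ((903 - 14787) - 1/3) + 157 = (-13884 - 1/3) + 157 = -41653/3 + 157 = -41182/3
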